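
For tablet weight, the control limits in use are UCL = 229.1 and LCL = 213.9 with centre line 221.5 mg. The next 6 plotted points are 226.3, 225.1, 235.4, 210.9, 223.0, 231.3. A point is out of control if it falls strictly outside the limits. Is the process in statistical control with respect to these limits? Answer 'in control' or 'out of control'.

out of control

Compare each point to [213.9, 229.1]: sample 3 = 235.4 > UCL; sample 4 = 210.9 < LCL; sample 6 = 231.3 > UCL.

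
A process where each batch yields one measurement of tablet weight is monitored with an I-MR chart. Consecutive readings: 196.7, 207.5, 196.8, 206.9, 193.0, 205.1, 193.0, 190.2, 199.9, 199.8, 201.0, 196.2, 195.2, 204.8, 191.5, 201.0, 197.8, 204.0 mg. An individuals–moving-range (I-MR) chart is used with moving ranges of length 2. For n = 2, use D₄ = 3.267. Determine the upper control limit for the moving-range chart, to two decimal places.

Moving ranges: 10.8, 10.7, 10.1, 13.9, 12.1, 12.1, 2.8, 9.7, 0.1, 1.2, 4.8, 1.0, 9.6, 13.3, 9.5, 3.2, 6.2; M̄R̄ = 131.1000 / 17 = 7.7118
UCL_MR = D₄·M̄R̄ = 3.267 × 7.7118 = 25.1943

25.19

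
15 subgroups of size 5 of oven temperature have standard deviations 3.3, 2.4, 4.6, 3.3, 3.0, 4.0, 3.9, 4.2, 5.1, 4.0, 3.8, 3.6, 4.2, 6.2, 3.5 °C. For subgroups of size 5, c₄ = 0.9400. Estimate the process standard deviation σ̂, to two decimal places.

4.19

s̄ = (3.3 + 2.4 + 4.6 + 3.3 + 3.0 + 4.0 + 3.9 + 4.2 + 5.1 + 4.0 + 3.8 + 3.6 + 4.2 + 6.2 + 3.5) / 15 = 3.9400
σ̂ = s̄ / c₄ = 3.9400 / 0.9400 = 4.1915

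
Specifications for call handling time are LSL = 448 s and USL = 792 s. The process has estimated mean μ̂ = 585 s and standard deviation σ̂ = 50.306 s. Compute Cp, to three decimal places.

Cp = (USL − LSL) / (6σ̂) = (792 − 448) / (6 × 50.306) = 344.0000 / 301.8360 = 1.1397

1.140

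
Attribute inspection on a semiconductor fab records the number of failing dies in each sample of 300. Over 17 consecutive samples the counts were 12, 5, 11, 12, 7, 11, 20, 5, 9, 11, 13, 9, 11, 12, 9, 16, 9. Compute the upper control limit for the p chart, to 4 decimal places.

p̄ = Σdᵢ / (k·n) = 182 / (17 × 300) = 0.03569
UCL = p̄ + 3·√(p̄(1−p̄)/n) = 0.03569 + 3 × √(0.03569×0.96431/300) = 0.03569 + 3 × 0.01071 = 0.06782

0.0678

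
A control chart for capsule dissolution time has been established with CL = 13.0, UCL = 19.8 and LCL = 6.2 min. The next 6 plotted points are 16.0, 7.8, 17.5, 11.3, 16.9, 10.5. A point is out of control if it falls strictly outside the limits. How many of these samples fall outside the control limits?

All 6 points lie within [6.2, 19.8].

0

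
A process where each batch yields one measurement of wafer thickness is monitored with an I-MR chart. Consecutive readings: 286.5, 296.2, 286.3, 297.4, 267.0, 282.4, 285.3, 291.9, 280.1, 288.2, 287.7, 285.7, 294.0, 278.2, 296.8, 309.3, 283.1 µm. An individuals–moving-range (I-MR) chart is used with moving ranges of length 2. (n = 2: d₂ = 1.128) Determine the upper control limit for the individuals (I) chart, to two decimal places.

X̄ = (286.5 + 296.2 + 286.3 + 297.4 + 267.0 + 282.4 + 285.3 + 291.9 + 280.1 + 288.2 + 287.7 + 285.7 + 294.0 + 278.2 + 296.8 + 309.3 + 283.1) / 17 = 288.0059
Moving ranges: 9.7, 9.9, 11.1, 30.4, 15.4, 2.9, 6.6, 11.8, 8.1, 0.5, 2.0, 8.3, 15.8, 18.6, 12.5, 26.2; M̄R̄ = 189.8000 / 16 = 11.8625
UCL = X̄ + 3·M̄R̄/d₂ = 288.0059 + 3 × 11.8625 / 1.128 = 319.5551

319.56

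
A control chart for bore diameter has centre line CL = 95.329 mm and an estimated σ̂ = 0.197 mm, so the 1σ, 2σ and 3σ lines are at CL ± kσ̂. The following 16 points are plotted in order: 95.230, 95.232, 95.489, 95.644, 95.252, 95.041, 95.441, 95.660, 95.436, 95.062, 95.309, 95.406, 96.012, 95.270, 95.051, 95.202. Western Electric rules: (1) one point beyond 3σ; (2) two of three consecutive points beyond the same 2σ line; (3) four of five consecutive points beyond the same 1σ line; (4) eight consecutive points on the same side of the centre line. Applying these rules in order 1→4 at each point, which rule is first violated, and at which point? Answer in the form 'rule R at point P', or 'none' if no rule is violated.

Zone of each point (C = within 1σ̂, B = 1σ̂–2σ̂, A = 2σ̂–3σ̂, * = beyond 3σ̂; sign = side of CL): 1:-C, 2:-C, 3:+C, 4:+B, 5:-C, 6:-B, 7:+C, 8:+B, 9:+C, 10:-B, 11:-C, 12:+C, 13:+*, 14:-C, 15:-B, 16:-C
Rule 1 (one point beyond the 3σ limits) is satisfied at point 13.

rule 1 at point 13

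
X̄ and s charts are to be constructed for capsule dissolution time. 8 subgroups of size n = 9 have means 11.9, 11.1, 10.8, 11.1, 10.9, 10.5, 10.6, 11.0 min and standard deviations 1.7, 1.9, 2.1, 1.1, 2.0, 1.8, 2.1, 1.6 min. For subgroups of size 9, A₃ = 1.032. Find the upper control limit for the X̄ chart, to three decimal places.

X̄̄ = (11.9 + 11.1 + 10.8 + 11.1 + 10.9 + 10.5 + 10.6 + 11.0) / 8 = 10.9875
s̄ = (1.7 + 1.9 + 2.1 + 1.1 + 2.0 + 1.8 + 2.1 + 1.6) / 8 = 1.7875
UCL = X̄̄ + A₃·s̄ = 10.9875 + 1.032 × 1.7875 = 12.8322

12.832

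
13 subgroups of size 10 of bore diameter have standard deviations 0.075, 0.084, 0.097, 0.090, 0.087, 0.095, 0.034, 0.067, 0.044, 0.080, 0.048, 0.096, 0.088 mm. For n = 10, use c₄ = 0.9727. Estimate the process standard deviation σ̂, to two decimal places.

0.08

s̄ = (0.075 + 0.084 + 0.097 + 0.090 + 0.087 + 0.095 + 0.034 + 0.067 + 0.044 + 0.080 + 0.048 + 0.096 + 0.088) / 13 = 0.0758
σ̂ = s̄ / c₄ = 0.0758 / 0.9727 = 0.0779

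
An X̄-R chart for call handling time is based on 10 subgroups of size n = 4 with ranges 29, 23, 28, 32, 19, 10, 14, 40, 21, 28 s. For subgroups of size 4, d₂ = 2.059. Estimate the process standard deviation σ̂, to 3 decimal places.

11.850

R̄ = (29 + 23 + 28 + 32 + 19 + 10 + 14 + 40 + 21 + 28) / 10 = 24.4000
σ̂ = R̄ / d₂ = 24.4000 / 2.059 = 11.8504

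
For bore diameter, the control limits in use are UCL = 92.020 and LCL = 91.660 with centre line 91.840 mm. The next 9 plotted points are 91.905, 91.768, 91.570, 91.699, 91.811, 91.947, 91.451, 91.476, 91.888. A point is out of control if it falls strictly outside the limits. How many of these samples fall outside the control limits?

3

Compare each point to [91.660, 92.020]: sample 3 = 91.570 < LCL; sample 7 = 91.451 < LCL; sample 8 = 91.476 < LCL.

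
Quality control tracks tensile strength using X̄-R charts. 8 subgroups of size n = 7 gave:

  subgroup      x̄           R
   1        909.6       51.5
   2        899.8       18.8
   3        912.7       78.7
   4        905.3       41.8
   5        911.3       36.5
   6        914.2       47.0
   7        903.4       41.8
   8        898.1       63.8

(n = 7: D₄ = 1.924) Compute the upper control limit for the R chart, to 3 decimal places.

R̄ = (51.5 + 18.8 + 78.7 + 41.8 + 36.5 + 47.0 + 41.8 + 63.8) / 8 = 379.9000 / 8 = 47.4875
UCL_R = D₄·R̄ = 1.924 × 47.4875 = 91.3659

91.366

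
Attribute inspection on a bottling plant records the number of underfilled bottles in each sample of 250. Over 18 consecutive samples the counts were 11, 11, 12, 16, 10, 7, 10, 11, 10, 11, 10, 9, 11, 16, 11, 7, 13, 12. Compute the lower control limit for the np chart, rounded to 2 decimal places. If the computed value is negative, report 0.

1.27

p̄ = Σdᵢ / (k·n) = 198 / (18 × 250) = 0.04400
LCL = np̄ − 3·√(np̄(1−p̄)) = 11.0000 − 3 × 3.2428 = 1.2715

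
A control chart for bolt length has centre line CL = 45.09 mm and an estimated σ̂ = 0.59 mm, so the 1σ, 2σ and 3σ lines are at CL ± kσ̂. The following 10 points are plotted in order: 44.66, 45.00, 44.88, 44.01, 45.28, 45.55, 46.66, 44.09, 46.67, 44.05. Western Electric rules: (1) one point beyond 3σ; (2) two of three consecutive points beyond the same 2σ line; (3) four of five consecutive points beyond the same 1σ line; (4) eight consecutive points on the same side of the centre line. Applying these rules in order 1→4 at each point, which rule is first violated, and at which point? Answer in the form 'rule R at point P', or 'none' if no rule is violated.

Zone of each point (C = within 1σ̂, B = 1σ̂–2σ̂, A = 2σ̂–3σ̂, * = beyond 3σ̂; sign = side of CL): 1:-C, 2:-C, 3:-C, 4:-B, 5:+C, 6:+C, 7:+A, 8:-B, 9:+A, 10:-B
Rule 2 (two of three consecutive points beyond the same 2σ limit) is satisfied at point 9.

rule 2 at point 9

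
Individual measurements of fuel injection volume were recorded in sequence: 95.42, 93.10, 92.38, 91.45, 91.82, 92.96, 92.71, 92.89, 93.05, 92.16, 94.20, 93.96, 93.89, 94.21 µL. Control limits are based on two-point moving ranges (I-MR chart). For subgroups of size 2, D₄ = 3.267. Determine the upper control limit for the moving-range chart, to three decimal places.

2.420

Moving ranges: 2.32, 0.72, 0.93, 0.37, 1.14, 0.25, 0.18, 0.16, 0.89, 2.04, 0.24, 0.07, 0.32; M̄R̄ = 9.6300 / 13 = 0.7408
UCL_MR = D₄·M̄R̄ = 3.267 × 0.7408 = 2.4201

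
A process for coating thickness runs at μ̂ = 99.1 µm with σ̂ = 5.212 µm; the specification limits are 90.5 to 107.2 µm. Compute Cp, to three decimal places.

Cp = (USL − LSL) / (6σ̂) = (107.2 − 90.5) / (6 × 5.212) = 16.7000 / 31.2720 = 0.5340

0.534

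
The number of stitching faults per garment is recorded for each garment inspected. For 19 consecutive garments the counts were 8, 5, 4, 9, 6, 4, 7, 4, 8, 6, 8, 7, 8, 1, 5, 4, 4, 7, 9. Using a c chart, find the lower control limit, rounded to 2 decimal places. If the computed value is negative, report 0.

c̄ = (8 + 5 + 4 + 9 + 6 + 4 + 7 + 4 + 8 + 6 + 8 + 7 + 8 + 1 + 5 + 4 + 4 + 7 + 9) / 19 = 114 / 19 = 6.0000
LCL = c̄ − 3√c̄ = 6.0000 − 3 × 2.4495 = -1.3485 → 0 (cannot be negative)

0.00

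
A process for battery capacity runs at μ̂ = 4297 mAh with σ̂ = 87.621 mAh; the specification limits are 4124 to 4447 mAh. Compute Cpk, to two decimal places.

0.57

Cpu = (USL − μ̂) / (3σ̂) = (4447 − 4297) / (3 × 87.621) = 0.5706; Cpl = (μ̂ − LSL) / (3σ̂) = (4297 − 4124) / (3 × 87.621) = 0.6581; Cpk = min(Cpu, Cpl) = 0.5706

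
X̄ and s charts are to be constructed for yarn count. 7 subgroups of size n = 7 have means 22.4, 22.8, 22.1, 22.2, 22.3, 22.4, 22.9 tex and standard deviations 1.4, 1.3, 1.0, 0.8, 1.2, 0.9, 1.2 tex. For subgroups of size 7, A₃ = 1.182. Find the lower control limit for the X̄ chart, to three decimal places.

21.126

X̄̄ = (22.4 + 22.8 + 22.1 + 22.2 + 22.3 + 22.4 + 22.9) / 7 = 22.4429
s̄ = (1.4 + 1.3 + 1.0 + 0.8 + 1.2 + 0.9 + 1.2) / 7 = 1.1143
LCL = X̄̄ − A₃·s̄ = 22.4429 − 1.182 × 1.1143 = 21.1258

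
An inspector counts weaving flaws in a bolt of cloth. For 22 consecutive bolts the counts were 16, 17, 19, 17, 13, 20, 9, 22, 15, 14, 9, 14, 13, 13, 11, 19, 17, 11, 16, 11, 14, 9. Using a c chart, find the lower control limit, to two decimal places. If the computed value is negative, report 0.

c̄ = (16 + 17 + 19 + 17 + 13 + 20 + 9 + 22 + 15 + 14 + 9 + 14 + 13 + 13 + 11 + 19 + 17 + 11 + 16 + 11 + 14 + 9) / 22 = 319 / 22 = 14.5000
LCL = c̄ − 3√c̄ = 14.5000 − 3 × 3.8079 = 3.0763

3.08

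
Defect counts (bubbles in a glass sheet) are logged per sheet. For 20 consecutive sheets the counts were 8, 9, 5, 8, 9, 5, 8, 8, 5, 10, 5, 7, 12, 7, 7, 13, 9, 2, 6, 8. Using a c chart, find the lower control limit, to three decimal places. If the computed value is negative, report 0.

c̄ = (8 + 9 + 5 + 8 + 9 + 5 + 8 + 8 + 5 + 10 + 5 + 7 + 12 + 7 + 7 + 13 + 9 + 2 + 6 + 8) / 20 = 151 / 20 = 7.5500
LCL = c̄ − 3√c̄ = 7.5500 − 3 × 2.7477 = -0.6932 → 0 (cannot be negative)

0.000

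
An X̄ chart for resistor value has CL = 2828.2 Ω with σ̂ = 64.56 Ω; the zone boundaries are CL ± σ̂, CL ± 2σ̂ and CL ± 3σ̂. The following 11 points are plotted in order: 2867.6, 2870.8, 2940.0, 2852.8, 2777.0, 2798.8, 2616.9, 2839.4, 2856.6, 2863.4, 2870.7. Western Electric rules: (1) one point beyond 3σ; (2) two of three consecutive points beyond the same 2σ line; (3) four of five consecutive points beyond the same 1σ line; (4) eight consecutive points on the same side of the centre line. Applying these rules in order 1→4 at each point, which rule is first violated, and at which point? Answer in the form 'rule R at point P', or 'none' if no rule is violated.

Zone of each point (C = within 1σ̂, B = 1σ̂–2σ̂, A = 2σ̂–3σ̂, * = beyond 3σ̂; sign = side of CL): 1:+C, 2:+C, 3:+B, 4:+C, 5:-C, 6:-C, 7:-*, 8:+C, 9:+C, 10:+C, 11:+C
Rule 1 (one point beyond the 3σ limits) is satisfied at point 7.

rule 1 at point 7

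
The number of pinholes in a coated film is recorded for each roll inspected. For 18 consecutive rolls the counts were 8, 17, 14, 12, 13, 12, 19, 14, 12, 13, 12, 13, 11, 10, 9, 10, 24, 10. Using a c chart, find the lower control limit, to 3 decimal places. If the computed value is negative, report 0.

2.151

c̄ = (8 + 17 + 14 + 12 + 13 + 12 + 19 + 14 + 12 + 13 + 12 + 13 + 11 + 10 + 9 + 10 + 24 + 10) / 18 = 233 / 18 = 12.9444
LCL = c̄ − 3√c̄ = 12.9444 − 3 × 3.5978 = 2.1509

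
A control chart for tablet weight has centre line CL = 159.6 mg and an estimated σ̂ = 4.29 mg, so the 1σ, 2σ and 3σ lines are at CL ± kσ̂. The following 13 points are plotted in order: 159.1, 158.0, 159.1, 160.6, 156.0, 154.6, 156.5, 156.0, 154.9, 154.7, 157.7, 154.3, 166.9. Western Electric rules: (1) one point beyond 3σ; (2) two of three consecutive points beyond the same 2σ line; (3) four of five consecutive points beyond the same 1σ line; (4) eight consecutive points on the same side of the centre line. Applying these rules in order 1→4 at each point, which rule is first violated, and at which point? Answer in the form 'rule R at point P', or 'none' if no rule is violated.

rule 4 at point 12

Zone of each point (C = within 1σ̂, B = 1σ̂–2σ̂, A = 2σ̂–3σ̂, * = beyond 3σ̂; sign = side of CL): 1:-C, 2:-C, 3:-C, 4:+C, 5:-C, 6:-B, 7:-C, 8:-C, 9:-B, 10:-B, 11:-C, 12:-B, 13:+B
Rule 4 (eight consecutive points on the same side of the centre line) is satisfied at point 12.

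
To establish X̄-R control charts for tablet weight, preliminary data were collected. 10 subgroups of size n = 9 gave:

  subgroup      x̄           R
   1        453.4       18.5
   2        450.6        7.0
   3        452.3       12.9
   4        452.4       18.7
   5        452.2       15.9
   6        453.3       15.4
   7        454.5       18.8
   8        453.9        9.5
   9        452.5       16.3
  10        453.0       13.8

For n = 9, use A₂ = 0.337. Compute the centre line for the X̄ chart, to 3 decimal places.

X̄̄ = (453.4 + 450.6 + 452.3 + 452.4 + 452.2 + 453.3 + 454.5 + 453.9 + 452.5 + 453.0) / 10 = 4528.1000 / 10 = 452.8100
CL = X̄̄ = 452.8100

452.810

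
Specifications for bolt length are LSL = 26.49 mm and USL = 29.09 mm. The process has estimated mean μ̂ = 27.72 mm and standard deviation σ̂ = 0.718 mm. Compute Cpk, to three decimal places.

0.571

Cpu = (USL − μ̂) / (3σ̂) = (29.09 − 27.72) / (3 × 0.718) = 0.6360; Cpl = (μ̂ − LSL) / (3σ̂) = (27.72 − 26.49) / (3 × 0.718) = 0.5710; Cpk = min(Cpu, Cpl) = 0.5710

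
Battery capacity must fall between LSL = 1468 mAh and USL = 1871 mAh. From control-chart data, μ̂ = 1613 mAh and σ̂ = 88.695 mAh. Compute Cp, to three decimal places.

Cp = (USL − LSL) / (6σ̂) = (1871 − 1468) / (6 × 88.695) = 403.0000 / 532.1700 = 0.7573

0.757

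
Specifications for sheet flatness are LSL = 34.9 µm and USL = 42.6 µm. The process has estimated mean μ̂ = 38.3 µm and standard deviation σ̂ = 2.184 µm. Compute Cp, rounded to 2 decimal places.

Cp = (USL − LSL) / (6σ̂) = (42.6 − 34.9) / (6 × 2.184) = 7.7000 / 13.1040 = 0.5876

0.59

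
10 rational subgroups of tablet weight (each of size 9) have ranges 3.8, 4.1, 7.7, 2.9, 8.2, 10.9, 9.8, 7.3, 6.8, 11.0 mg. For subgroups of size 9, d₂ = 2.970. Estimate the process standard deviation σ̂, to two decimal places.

R̄ = (3.8 + 4.1 + 7.7 + 2.9 + 8.2 + 10.9 + 9.8 + 7.3 + 6.8 + 11.0) / 10 = 7.2500
σ̂ = R̄ / d₂ = 7.2500 / 2.970 = 2.4411

2.44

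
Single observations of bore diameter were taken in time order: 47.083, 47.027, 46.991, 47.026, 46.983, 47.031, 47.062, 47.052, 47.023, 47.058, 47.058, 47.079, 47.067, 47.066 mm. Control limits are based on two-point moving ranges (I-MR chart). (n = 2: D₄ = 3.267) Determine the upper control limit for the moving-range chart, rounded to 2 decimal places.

0.09

Moving ranges: 0.056, 0.036, 0.035, 0.043, 0.048, 0.031, 0.010, 0.029, 0.035, 0.000, 0.021, 0.012, 0.001; M̄R̄ = 0.3570 / 13 = 0.0275
UCL_MR = D₄·M̄R̄ = 3.267 × 0.0275 = 0.0897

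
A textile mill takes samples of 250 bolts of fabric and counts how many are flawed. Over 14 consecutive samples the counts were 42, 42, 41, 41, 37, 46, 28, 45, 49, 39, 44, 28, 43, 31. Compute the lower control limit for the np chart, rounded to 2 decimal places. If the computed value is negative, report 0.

22.38

p̄ = Σdᵢ / (k·n) = 556 / (14 × 250) = 0.15886
LCL = np̄ − 3·√(np̄(1−p̄)) = 39.7143 − 3 × 5.7797 = 22.3751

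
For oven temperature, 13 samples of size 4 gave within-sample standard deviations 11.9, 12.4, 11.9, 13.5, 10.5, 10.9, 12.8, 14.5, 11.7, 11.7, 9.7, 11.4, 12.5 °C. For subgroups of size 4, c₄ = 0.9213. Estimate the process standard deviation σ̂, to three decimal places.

s̄ = (11.9 + 12.4 + 11.9 + 13.5 + 10.5 + 10.9 + 12.8 + 14.5 + 11.7 + 11.7 + 9.7 + 11.4 + 12.5) / 13 = 11.9538
σ̂ = s̄ / c₄ = 11.9538 / 0.9213 = 12.9750

12.975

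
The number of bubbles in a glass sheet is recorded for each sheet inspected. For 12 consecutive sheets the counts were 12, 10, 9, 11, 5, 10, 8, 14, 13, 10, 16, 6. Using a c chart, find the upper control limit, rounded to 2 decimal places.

c̄ = (12 + 10 + 9 + 11 + 5 + 10 + 8 + 14 + 13 + 10 + 16 + 6) / 12 = 124 / 12 = 10.3333
UCL = c̄ + 3√c̄ = 10.3333 + 3 × √10.3333 = 10.3333 + 3 × 3.2146 = 19.9770

19.98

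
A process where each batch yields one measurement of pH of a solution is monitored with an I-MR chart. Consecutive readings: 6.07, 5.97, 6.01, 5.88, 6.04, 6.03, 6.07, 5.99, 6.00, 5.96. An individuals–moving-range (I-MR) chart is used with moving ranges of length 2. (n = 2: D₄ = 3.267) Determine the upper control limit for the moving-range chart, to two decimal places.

Moving ranges: 0.10, 0.04, 0.13, 0.16, 0.01, 0.04, 0.08, 0.01, 0.04; M̄R̄ = 0.6100 / 9 = 0.0678
UCL_MR = D₄·M̄R̄ = 3.267 × 0.0678 = 0.2214

0.22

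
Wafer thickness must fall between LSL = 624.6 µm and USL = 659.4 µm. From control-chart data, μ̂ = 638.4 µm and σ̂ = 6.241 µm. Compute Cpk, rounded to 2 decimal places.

Cpu = (USL − μ̂) / (3σ̂) = (659.4 − 638.4) / (3 × 6.241) = 1.1216; Cpl = (μ̂ − LSL) / (3σ̂) = (638.4 − 624.6) / (3 × 6.241) = 0.7371; Cpk = min(Cpu, Cpl) = 0.7371

0.74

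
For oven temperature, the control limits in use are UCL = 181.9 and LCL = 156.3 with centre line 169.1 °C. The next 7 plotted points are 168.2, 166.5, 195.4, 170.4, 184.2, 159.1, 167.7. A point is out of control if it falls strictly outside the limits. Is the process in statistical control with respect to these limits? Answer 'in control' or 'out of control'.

Compare each point to [156.3, 181.9]: sample 3 = 195.4 > UCL; sample 5 = 184.2 > UCL.

out of control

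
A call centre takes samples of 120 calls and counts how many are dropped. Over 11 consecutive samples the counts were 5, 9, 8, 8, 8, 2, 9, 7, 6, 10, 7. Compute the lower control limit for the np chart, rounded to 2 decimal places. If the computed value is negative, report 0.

0.00

p̄ = Σdᵢ / (k·n) = 79 / (11 × 120) = 0.05985
LCL = np̄ − 3·√(np̄(1−p̄)) = 7.1818 − 3 × 2.5985 = -0.6136 → 0 (negative, so LCL = 0)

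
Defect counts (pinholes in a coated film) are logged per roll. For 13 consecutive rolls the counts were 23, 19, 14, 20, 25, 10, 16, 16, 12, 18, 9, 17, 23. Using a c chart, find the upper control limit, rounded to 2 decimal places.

c̄ = (23 + 19 + 14 + 20 + 25 + 10 + 16 + 16 + 12 + 18 + 9 + 17 + 23) / 13 = 222 / 13 = 17.0769
UCL = c̄ + 3√c̄ = 17.0769 + 3 × √17.0769 = 17.0769 + 3 × 4.1324 = 29.4742

29.47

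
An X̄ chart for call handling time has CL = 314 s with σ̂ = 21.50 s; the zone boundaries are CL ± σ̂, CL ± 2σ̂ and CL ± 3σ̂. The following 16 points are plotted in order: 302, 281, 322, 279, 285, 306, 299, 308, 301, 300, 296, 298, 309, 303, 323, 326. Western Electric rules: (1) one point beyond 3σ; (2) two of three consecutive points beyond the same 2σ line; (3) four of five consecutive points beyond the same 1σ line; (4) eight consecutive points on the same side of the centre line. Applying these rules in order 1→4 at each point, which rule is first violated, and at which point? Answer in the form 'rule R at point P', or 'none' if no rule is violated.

rule 4 at point 11

Zone of each point (C = within 1σ̂, B = 1σ̂–2σ̂, A = 2σ̂–3σ̂, * = beyond 3σ̂; sign = side of CL): 1:-C, 2:-B, 3:+C, 4:-B, 5:-B, 6:-C, 7:-C, 8:-C, 9:-C, 10:-C, 11:-C, 12:-C, 13:-C, 14:-C, 15:+C, 16:+C
Rule 4 (eight consecutive points on the same side of the centre line) is satisfied at point 11.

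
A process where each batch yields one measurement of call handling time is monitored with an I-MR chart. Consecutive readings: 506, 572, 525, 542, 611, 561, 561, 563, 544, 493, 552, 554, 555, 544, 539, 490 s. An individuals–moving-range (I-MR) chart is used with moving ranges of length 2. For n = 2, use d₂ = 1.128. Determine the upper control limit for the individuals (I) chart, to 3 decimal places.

X̄ = (506 + 572 + 525 + 542 + 611 + 561 + 561 + 563 + 544 + 493 + 552 + 554 + 555 + 544 + 539 + 490) / 16 = 544.5000
Moving ranges: 66, 47, 17, 69, 50, 0, 2, 19, 51, 59, 2, 1, 11, 5, 49; M̄R̄ = 448.0000 / 15 = 29.8667
UCL = X̄ + 3·M̄R̄/d₂ = 544.5000 + 3 × 29.8667 / 1.128 = 623.9326

623.933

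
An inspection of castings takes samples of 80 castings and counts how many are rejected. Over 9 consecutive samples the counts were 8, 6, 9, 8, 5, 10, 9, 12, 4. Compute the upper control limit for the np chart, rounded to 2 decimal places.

15.89

p̄ = Σdᵢ / (k·n) = 71 / (9 × 80) = 0.09861
UCL = np̄ + 3·√(np̄(1−p̄)) = 7.8889 + 3 × √(7.8889×0.90139) = 7.8889 + 3 × 2.6666 = 15.8888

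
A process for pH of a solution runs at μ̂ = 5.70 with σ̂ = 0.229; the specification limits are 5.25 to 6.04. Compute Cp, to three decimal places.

0.575

Cp = (USL − LSL) / (6σ̂) = (6.04 − 5.25) / (6 × 0.229) = 0.7900 / 1.3740 = 0.5750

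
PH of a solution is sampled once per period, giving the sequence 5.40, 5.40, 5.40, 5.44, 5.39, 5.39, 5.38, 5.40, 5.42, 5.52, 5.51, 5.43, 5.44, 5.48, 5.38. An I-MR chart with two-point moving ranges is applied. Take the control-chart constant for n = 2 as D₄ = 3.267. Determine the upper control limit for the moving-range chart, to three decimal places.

0.112

Moving ranges: 0.00, 0.00, 0.04, 0.05, 0.00, 0.01, 0.02, 0.02, 0.10, 0.01, 0.08, 0.01, 0.04, 0.10; M̄R̄ = 0.4800 / 14 = 0.0343
UCL_MR = D₄·M̄R̄ = 3.267 × 0.0343 = 0.1120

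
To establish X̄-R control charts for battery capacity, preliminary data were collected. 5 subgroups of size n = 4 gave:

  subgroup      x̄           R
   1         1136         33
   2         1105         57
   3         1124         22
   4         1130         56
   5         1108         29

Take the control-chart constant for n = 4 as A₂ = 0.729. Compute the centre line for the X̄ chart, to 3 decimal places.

1120.600

X̄̄ = (1136 + 1105 + 1124 + 1130 + 1108) / 5 = 5603.0000 / 5 = 1120.6000
CL = X̄̄ = 1120.6000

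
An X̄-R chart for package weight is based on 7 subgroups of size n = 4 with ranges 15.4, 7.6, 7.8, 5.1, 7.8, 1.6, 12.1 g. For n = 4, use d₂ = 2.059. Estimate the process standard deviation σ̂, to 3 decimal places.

3.983

R̄ = (15.4 + 7.6 + 7.8 + 5.1 + 7.8 + 1.6 + 12.1) / 7 = 8.2000
σ̂ = R̄ / d₂ = 8.2000 / 2.059 = 3.9825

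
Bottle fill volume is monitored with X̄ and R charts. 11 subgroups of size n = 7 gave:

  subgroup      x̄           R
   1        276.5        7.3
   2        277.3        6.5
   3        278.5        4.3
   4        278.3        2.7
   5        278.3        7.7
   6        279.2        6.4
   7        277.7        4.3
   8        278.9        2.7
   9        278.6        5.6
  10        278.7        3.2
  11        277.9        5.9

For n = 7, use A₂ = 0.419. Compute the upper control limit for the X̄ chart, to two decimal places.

280.33

X̄̄ = (276.5 + 277.3 + 278.5 + 278.3 + 278.3 + 279.2 + 277.7 + 278.9 + 278.6 + 278.7 + 277.9) / 11 = 3059.9000 / 11 = 278.1727
R̄ = (7.3 + 6.5 + 4.3 + 2.7 + 7.7 + 6.4 + 4.3 + 2.7 + 5.6 + 3.2 + 5.9) / 11 = 56.6000 / 11 = 5.1455
UCL = X̄̄ + A₂·R̄ = 278.1727 + 0.419 × 5.1455 = 280.3287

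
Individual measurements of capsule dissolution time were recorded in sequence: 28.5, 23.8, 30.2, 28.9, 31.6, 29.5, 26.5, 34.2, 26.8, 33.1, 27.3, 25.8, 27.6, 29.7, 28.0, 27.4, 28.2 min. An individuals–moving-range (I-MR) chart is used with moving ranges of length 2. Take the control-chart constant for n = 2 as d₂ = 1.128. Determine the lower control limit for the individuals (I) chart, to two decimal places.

19.36

X̄ = (28.5 + 23.8 + 30.2 + 28.9 + 31.6 + 29.5 + 26.5 + 34.2 + 26.8 + 33.1 + 27.3 + 25.8 + 27.6 + 29.7 + 28.0 + 27.4 + 28.2) / 17 = 28.6529
Moving ranges: 4.7, 6.4, 1.3, 2.7, 2.1, 3.0, 7.7, 7.4, 6.3, 5.8, 1.5, 1.8, 2.1, 1.7, 0.6, 0.8; M̄R̄ = 55.9000 / 16 = 3.4937
LCL = X̄ − 3·M̄R̄/d₂ = 28.6529 − 3 × 3.4937 / 1.128 = 19.3611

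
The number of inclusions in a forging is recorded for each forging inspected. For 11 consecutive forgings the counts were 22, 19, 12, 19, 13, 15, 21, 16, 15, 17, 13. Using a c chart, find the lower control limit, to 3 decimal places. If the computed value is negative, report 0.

4.343

c̄ = (22 + 19 + 12 + 19 + 13 + 15 + 21 + 16 + 15 + 17 + 13) / 11 = 182 / 11 = 16.5455
LCL = c̄ − 3√c̄ = 16.5455 − 3 × 4.0676 = 4.3426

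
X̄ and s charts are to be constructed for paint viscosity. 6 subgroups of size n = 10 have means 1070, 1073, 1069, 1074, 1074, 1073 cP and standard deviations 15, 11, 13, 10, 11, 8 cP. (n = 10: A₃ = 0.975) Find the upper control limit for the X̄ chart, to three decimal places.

X̄̄ = (1070 + 1073 + 1069 + 1074 + 1074 + 1073) / 6 = 1072.1667
s̄ = (15 + 11 + 13 + 10 + 11 + 8) / 6 = 11.3333
UCL = X̄̄ + A₃·s̄ = 1072.1667 + 0.975 × 11.3333 = 1083.2167

1083.217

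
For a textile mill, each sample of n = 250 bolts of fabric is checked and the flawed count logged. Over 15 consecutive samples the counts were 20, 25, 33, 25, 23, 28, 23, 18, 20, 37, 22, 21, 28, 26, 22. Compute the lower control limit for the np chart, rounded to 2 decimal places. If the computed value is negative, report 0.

p̄ = Σdᵢ / (k·n) = 371 / (15 × 250) = 0.09893
LCL = np̄ − 3·√(np̄(1−p̄)) = 24.7333 − 3 × 4.7208 = 10.5708

10.57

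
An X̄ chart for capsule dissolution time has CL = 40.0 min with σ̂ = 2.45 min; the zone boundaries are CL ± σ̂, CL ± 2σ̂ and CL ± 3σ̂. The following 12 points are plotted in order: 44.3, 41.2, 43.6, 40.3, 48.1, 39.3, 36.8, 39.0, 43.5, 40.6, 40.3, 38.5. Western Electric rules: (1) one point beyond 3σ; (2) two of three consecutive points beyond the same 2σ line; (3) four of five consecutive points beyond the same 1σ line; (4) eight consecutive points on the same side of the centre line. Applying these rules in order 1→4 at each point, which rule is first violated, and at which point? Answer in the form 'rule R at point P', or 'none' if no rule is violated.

rule 1 at point 5

Zone of each point (C = within 1σ̂, B = 1σ̂–2σ̂, A = 2σ̂–3σ̂, * = beyond 3σ̂; sign = side of CL): 1:+B, 2:+C, 3:+B, 4:+C, 5:+*, 6:-C, 7:-B, 8:-C, 9:+B, 10:+C, 11:+C, 12:-C
Rule 1 (one point beyond the 3σ limits) is satisfied at point 5.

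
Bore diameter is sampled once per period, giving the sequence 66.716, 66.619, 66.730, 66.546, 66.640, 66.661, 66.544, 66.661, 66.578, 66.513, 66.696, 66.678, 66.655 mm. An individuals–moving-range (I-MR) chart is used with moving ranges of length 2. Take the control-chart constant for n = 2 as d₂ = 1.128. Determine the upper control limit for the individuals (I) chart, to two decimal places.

66.88

X̄ = (66.716 + 66.619 + 66.730 + 66.546 + 66.640 + 66.661 + 66.544 + 66.661 + 66.578 + 66.513 + 66.696 + 66.678 + 66.655) / 13 = 66.6336
Moving ranges: 0.097, 0.111, 0.184, 0.094, 0.021, 0.117, 0.117, 0.083, 0.065, 0.183, 0.018, 0.023; M̄R̄ = 1.1130 / 12 = 0.0927
UCL = X̄ + 3·M̄R̄/d₂ = 66.6336 + 3 × 0.0927 / 1.128 = 66.8803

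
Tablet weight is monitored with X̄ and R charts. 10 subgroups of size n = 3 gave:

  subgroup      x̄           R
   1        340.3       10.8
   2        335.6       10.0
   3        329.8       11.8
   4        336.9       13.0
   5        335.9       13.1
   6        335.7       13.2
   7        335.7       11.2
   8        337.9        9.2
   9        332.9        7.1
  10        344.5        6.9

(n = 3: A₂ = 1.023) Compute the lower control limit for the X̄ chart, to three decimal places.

325.646

X̄̄ = (340.3 + 335.6 + 329.8 + 336.9 + 335.9 + 335.7 + 335.7 + 337.9 + 332.9 + 344.5) / 10 = 3365.2000 / 10 = 336.5200
R̄ = (10.8 + 10.0 + 11.8 + 13.0 + 13.1 + 13.2 + 11.2 + 9.2 + 7.1 + 6.9) / 10 = 106.3000 / 10 = 10.6300
LCL = X̄̄ − A₂·R̄ = 336.5200 − 1.023 × 10.6300 = 325.6455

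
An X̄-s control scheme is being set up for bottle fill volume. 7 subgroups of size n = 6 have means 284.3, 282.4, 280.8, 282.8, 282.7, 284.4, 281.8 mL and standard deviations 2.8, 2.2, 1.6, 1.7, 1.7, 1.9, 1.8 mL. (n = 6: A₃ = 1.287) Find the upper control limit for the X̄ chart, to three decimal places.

285.262

X̄̄ = (284.3 + 282.4 + 280.8 + 282.8 + 282.7 + 284.4 + 281.8) / 7 = 282.7429
s̄ = (2.8 + 2.2 + 1.6 + 1.7 + 1.7 + 1.9 + 1.8) / 7 = 1.9571
UCL = X̄̄ + A₃·s̄ = 282.7429 + 1.287 × 1.9571 = 285.2617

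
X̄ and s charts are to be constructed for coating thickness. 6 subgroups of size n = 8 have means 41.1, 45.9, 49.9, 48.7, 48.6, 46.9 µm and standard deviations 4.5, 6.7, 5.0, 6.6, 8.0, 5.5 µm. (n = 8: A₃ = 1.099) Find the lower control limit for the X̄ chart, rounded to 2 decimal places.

40.20

X̄̄ = (41.1 + 45.9 + 49.9 + 48.7 + 48.6 + 46.9) / 6 = 46.8500
s̄ = (4.5 + 6.7 + 5.0 + 6.6 + 8.0 + 5.5) / 6 = 6.0500
LCL = X̄̄ − A₃·s̄ = 46.8500 − 1.099 × 6.0500 = 40.2011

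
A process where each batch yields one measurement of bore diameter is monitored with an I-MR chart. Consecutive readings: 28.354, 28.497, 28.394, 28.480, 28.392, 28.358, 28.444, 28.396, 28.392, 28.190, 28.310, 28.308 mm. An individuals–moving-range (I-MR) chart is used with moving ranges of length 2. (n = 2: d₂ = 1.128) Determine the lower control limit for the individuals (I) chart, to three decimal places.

28.155

X̄ = (28.354 + 28.497 + 28.394 + 28.480 + 28.392 + 28.358 + 28.444 + 28.396 + 28.392 + 28.190 + 28.310 + 28.308) / 12 = 28.3762
Moving ranges: 0.143, 0.103, 0.086, 0.088, 0.034, 0.086, 0.048, 0.004, 0.202, 0.120, 0.002; M̄R̄ = 0.9160 / 11 = 0.0833
LCL = X̄ − 3·M̄R̄/d₂ = 28.3762 − 3 × 0.0833 / 1.128 = 28.1548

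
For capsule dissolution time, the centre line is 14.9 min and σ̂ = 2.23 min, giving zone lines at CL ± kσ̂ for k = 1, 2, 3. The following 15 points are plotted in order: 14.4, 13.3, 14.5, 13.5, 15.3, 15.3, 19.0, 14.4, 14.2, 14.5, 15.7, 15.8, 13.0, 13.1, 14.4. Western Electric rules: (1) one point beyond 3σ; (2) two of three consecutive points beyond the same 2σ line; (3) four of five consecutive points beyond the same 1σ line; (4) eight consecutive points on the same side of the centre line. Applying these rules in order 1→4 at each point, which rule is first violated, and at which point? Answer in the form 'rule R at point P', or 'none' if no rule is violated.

Zone of each point (C = within 1σ̂, B = 1σ̂–2σ̂, A = 2σ̂–3σ̂, * = beyond 3σ̂; sign = side of CL): 1:-C, 2:-C, 3:-C, 4:-C, 5:+C, 6:+C, 7:+B, 8:-C, 9:-C, 10:-C, 11:+C, 12:+C, 13:-C, 14:-C, 15:-C
No rule fires across all 15 points.

none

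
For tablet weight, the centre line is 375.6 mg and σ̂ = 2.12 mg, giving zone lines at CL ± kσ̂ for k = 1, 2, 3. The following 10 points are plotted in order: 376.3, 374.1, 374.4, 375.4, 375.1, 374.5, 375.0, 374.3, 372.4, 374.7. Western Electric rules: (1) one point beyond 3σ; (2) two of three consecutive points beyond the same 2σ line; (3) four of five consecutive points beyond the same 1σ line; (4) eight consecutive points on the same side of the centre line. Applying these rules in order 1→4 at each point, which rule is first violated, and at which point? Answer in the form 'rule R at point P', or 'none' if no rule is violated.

Zone of each point (C = within 1σ̂, B = 1σ̂–2σ̂, A = 2σ̂–3σ̂, * = beyond 3σ̂; sign = side of CL): 1:+C, 2:-C, 3:-C, 4:-C, 5:-C, 6:-C, 7:-C, 8:-C, 9:-B, 10:-C
Rule 4 (eight consecutive points on the same side of the centre line) is satisfied at point 9.

rule 4 at point 9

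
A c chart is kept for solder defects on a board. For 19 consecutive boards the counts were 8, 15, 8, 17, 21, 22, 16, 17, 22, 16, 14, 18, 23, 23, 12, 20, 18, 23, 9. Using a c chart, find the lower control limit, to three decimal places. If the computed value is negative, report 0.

4.597

c̄ = (8 + 15 + 8 + 17 + 21 + 22 + 16 + 17 + 22 + 16 + 14 + 18 + 23 + 23 + 12 + 20 + 18 + 23 + 9) / 19 = 322 / 19 = 16.9474
LCL = c̄ − 3√c̄ = 16.9474 − 3 × 4.1167 = 4.5972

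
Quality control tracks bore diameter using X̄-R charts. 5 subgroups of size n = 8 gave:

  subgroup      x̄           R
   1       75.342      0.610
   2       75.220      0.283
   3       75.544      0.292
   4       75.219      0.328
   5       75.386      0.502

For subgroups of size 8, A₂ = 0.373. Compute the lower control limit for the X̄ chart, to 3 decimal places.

X̄̄ = (75.342 + 75.220 + 75.544 + 75.219 + 75.386) / 5 = 376.7110 / 5 = 75.3422
R̄ = (0.610 + 0.283 + 0.292 + 0.328 + 0.502) / 5 = 2.0150 / 5 = 0.4030
LCL = X̄̄ − A₂·R̄ = 75.3422 − 0.373 × 0.4030 = 75.1919

75.192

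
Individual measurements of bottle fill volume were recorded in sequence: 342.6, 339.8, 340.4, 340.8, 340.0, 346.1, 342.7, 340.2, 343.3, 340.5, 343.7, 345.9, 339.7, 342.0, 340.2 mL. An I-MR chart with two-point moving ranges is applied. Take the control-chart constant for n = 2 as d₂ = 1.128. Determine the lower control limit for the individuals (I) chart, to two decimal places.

X̄ = (342.6 + 339.8 + 340.4 + 340.8 + 340.0 + 346.1 + 342.7 + 340.2 + 343.3 + 340.5 + 343.7 + 345.9 + 339.7 + 342.0 + 340.2) / 15 = 341.8600
Moving ranges: 2.8, 0.6, 0.4, 0.8, 6.1, 3.4, 2.5, 3.1, 2.8, 3.2, 2.2, 6.2, 2.3, 1.8; M̄R̄ = 38.2000 / 14 = 2.7286
LCL = X̄ − 3·M̄R̄/d₂ = 341.8600 − 3 × 2.7286 / 1.128 = 334.6032

334.60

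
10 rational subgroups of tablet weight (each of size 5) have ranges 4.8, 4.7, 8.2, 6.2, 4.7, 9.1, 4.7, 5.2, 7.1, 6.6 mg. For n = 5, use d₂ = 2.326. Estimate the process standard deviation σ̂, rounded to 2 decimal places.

2.64

R̄ = (4.8 + 4.7 + 8.2 + 6.2 + 4.7 + 9.1 + 4.7 + 5.2 + 7.1 + 6.6) / 10 = 6.1300
σ̂ = R̄ / d₂ = 6.1300 / 2.326 = 2.6354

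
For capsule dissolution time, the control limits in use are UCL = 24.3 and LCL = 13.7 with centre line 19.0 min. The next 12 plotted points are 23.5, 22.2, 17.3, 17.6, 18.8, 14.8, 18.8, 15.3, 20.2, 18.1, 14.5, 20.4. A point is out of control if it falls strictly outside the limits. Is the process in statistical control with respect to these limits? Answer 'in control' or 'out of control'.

in control

All 12 points lie within [13.7, 24.3].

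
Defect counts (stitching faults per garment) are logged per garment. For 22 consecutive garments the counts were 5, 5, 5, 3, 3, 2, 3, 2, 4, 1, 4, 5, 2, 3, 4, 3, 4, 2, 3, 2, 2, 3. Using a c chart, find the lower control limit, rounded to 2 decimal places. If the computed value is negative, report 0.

0.00

c̄ = (5 + 5 + 5 + 3 + 3 + 2 + 3 + 2 + 4 + 1 + 4 + 5 + 2 + 3 + 4 + 3 + 4 + 2 + 3 + 2 + 2 + 3) / 22 = 70 / 22 = 3.1818
LCL = c̄ − 3√c̄ = 3.1818 − 3 × 1.7838 = -2.1695 → 0 (cannot be negative)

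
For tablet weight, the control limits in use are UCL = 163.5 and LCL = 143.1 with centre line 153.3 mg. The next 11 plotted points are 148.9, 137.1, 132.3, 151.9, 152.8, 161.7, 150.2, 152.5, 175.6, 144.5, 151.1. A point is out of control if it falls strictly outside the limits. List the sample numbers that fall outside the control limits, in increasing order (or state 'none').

Compare each point to [143.1, 163.5]: sample 2 = 137.1 < LCL; sample 3 = 132.3 < LCL; sample 9 = 175.6 > UCL.

2, 3, 9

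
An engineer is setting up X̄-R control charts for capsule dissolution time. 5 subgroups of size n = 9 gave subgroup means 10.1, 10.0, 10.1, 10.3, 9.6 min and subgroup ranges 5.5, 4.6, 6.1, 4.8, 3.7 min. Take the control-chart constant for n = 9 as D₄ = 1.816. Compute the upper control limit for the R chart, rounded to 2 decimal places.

R̄ = (5.5 + 4.6 + 6.1 + 4.8 + 3.7) / 5 = 24.7000 / 5 = 4.9400
UCL_R = D₄·R̄ = 1.816 × 4.9400 = 8.9710

8.97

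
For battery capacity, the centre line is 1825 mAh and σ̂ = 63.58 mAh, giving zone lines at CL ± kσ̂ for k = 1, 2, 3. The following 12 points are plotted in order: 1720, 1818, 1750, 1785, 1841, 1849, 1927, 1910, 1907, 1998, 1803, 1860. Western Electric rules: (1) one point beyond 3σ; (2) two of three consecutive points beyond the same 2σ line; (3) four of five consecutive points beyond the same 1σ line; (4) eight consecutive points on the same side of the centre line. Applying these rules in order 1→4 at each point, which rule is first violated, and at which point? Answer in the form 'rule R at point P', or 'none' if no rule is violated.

rule 3 at point 10

Zone of each point (C = within 1σ̂, B = 1σ̂–2σ̂, A = 2σ̂–3σ̂, * = beyond 3σ̂; sign = side of CL): 1:-B, 2:-C, 3:-B, 4:-C, 5:+C, 6:+C, 7:+B, 8:+B, 9:+B, 10:+A, 11:-C, 12:+C
Rule 3 (four of five consecutive points beyond the same 1σ limit) is satisfied at point 10.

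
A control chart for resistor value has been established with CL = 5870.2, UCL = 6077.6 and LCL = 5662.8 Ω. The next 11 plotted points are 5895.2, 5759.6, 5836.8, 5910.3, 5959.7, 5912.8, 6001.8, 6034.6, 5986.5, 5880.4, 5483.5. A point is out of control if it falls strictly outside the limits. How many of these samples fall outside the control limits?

1

Compare each point to [5662.8, 6077.6]: sample 11 = 5483.5 < LCL.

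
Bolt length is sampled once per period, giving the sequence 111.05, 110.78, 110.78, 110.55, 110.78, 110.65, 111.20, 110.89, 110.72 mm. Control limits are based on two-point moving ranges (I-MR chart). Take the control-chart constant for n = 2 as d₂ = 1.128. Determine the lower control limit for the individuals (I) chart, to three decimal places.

110.194

X̄ = (111.05 + 110.78 + 110.78 + 110.55 + 110.78 + 110.65 + 111.20 + 110.89 + 110.72) / 9 = 110.8222
Moving ranges: 0.27, 0.00, 0.23, 0.23, 0.13, 0.55, 0.31, 0.17; M̄R̄ = 1.8900 / 8 = 0.2363
LCL = X̄ − 3·M̄R̄/d₂ = 110.8222 − 3 × 0.2363 / 1.128 = 110.1939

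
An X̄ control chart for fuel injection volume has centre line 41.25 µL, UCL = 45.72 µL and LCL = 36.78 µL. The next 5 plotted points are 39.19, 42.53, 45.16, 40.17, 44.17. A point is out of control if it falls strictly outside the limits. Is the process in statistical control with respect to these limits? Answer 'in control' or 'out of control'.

in control

All 5 points lie within [36.78, 45.72].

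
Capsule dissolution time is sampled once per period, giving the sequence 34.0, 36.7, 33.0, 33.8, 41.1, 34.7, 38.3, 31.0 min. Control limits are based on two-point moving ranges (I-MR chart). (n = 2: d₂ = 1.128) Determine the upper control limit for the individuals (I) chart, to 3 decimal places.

47.407

X̄ = (34.0 + 36.7 + 33.0 + 33.8 + 41.1 + 34.7 + 38.3 + 31.0) / 8 = 35.3250
Moving ranges: 2.7, 3.7, 0.8, 7.3, 6.4, 3.6, 7.3; M̄R̄ = 31.8000 / 7 = 4.5429
UCL = X̄ + 3·M̄R̄/d₂ = 35.3250 + 3 × 4.5429 / 1.128 = 47.4071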